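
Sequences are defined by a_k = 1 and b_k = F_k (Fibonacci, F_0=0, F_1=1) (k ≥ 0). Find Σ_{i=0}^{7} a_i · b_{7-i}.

The convolution is the t^7 coefficient of A(t)B(t).
Σ = 1·13 + 1·8 + 1·5 + 1·3 + 1·2 + 1·1 + 1·1 + 1·0 = 33.

33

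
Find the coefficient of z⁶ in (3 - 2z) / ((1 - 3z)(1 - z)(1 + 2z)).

1599

The denominator gives the recurrence a_n = 2a_(n−1) + 5a_(n−2) − 6a_(n−3) for n ≥ 3; the numerator fixes a_0 = 3, a_1 = 4, a_2 = 23.
Iterating: 3, 4, 23, 48, 187, 476, 1599, so a_6 = 1599.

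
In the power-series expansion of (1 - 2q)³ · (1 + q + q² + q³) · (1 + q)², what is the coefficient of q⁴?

3

(1 - 2q)³ has coefficients 1,-6,12,-8 for degrees 0…3.
(1 + q + q² + q³) has coefficients 1,1,1,1,0 for degrees 0…4.
Finally multiplying by (1 + q)², the product of all factors after the first has coefficients 1,3,4,4,3 for degrees 0…4.
[q⁴] = 1·3 − 6·4 + 12·4 − 8·3 = 3.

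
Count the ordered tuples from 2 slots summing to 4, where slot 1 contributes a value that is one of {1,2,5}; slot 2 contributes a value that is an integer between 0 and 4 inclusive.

The generating function for the choices is (y + y² + y⁵)·(1 + y + y² + y³ + y⁴); the count is [y⁴].
(y + y² + y⁵) has coefficients 0,1,1,0,0 for degrees 0…4.
(1 + y + y² + y³ + y⁴) has coefficients 1,1,1,1,1 for degrees 0…4.
[y⁴] = 1·1 + 1·1 = 2.

2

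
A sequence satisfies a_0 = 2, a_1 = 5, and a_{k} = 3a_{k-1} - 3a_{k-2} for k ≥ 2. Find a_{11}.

The ordinary generating function has denominator 1 - 3y + 3y^2.
Iterating the recurrence: a_0,…,a_{11} = 2, 5, 9, 12, 9, -9, -54, -135, -243, -324, -243, 243.

243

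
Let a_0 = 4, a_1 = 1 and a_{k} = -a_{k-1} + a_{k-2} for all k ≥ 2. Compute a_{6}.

12

The ordinary generating function has denominator 1 + t - t^2.
Iterating the recurrence: a_0,…,a_{6} = 4, 1, 3, -2, 5, -7, 12.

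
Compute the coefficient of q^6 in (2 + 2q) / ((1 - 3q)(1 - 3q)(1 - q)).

18226

The denominator gives the recurrence a_n = 7a_(n−1) − 15a_(n−2) + 9a_(n−3) for n ≥ 3; the numerator fixes a_0 = 2, a_1 = 16, a_2 = 82.
Iterating: 2, 16, 82, 352, 1378, 5104, 18226, so a_6 = 18226.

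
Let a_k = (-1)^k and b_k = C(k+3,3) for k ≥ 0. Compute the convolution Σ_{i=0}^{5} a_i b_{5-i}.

Write out a_i and b_{5-i} for i = 0,…,5 and sum the products.
Σ = 1·56 − 1·35 + 1·20 − 1·10 + 1·4 − 1·1 = 34.

34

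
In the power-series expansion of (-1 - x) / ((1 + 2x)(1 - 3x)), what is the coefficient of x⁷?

Partial fractions give a closed form: a_n = (-1/5)·(-2)^n + (-4/5)·3^n.
At n = 7: a_7 = -1724.

-1724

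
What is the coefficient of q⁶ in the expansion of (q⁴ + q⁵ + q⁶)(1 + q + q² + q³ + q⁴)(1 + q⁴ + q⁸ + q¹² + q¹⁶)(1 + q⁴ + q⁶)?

3

(q⁴ + q⁵ + q⁶) has coefficients 0,0,0,0,1,1,1 for degrees 0…6.
(1 + q + q² + q³ + q⁴) has coefficients 1,1,1,1,1,0,0 for degrees 0…6.
Multiplying by (1 + q⁴ + q⁸ + q¹² + q¹⁶) gives running coefficients 1,1,1,1,2,1,1 for degrees 0…6.
Finally multiplying by (1 + q⁴ + q⁶), the product of all factors after the first has coefficients 1,1,1,1,3,2,3 for degrees 0…6.
[q⁶] = 1·1 + 1·1 + 1·1 = 3.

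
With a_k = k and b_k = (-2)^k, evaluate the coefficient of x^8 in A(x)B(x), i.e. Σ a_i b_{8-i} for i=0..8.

Write out a_i and b_{8-i} for i = 0,…,8 and sum the products.
Σ = 0·256 + 1·(-128) + 2·64 + 3·(-32) + 4·16 + 5·(-8) + 6·4 + 7·(-2) + 8·1 = -54.

-54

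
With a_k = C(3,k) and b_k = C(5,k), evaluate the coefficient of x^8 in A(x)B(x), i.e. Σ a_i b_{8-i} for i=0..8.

1

This is [x^8] in the product of the two ordinary generating functions.
Σ = 1·0 + 3·0 + 3·0 + 1·1 + 0·5 + 0·10 + 0·10 + 0·5 + 0·1 = 1.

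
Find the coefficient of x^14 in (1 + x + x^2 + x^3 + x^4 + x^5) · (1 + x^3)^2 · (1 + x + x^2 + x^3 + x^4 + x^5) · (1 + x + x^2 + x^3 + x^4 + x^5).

60

(1 + x + x^2 + x^3 + x^4 + x^5) has coefficients 1,1,1,1,1,1 for degrees 0…5.
(1 + x^3)^2 has coefficients 1,0,0,2,0,0,1,0,0,0,0,0,0,0,0 for degrees 0…14.
Multiplying by (1 + x + x^2 + x^3 + x^4 + x^5) gives running coefficients 1,1,1,3,3,3,3,3,3,1,1,1,0,0,0 for degrees 0…14.
Finally multiplying by (1 + x + x^2 + x^3 + x^4 + x^5), the product of all factors after the first has coefficients 1,2,3,6,9,12,14,16,18,16,14,12,9,6,3 for degrees 0…14.
[x^14] = 1·3 + 1·6 + 1·9 + 1·12 + 1·14 + 1·16 = 60.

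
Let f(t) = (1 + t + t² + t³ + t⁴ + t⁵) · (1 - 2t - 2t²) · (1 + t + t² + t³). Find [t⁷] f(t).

-12

(1 + t + t² + t³ + t⁴ + t⁵) has coefficients 1,1,1,1,1,1 for degrees 0…5.
(1 - 2t - 2t²) has coefficients 1,-2,-2,0,0,0,0,0 for degrees 0…7.
Finally multiplying by (1 + t + t² + t³), the product of all factors after the first has coefficients 1,-1,-3,-3,-4,-2,0,0 for degrees 0…7.
[t⁷] = 1·0 + 1·0 + 1·(-2) + 1·(-4) + 1·(-3) + 1·(-3) = -12.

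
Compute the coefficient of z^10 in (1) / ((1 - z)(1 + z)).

The denominator gives the recurrence a_n = a_(n−2) for n ≥ 2; the numerator fixes a_0 = 1, a_1 = 0.
Iterating: 1, 0, 1, 0, 1, 0, 1, 0, 1, 0, 1, so a_10 = 1.

1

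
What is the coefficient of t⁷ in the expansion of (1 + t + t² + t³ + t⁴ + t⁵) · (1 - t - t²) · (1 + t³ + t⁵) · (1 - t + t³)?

-1

(1 + t + t² + t³ + t⁴ + t⁵) has coefficients 1,1,1,1,1,1 for degrees 0…5.
(1 - t - t²) has coefficients 1,-1,-1,0,0,0,0,0 for degrees 0…7.
Multiplying by (1 + t³ + t⁵) gives running coefficients 1,-1,-1,1,-1,0,-1,-1 for degrees 0…7.
Finally multiplying by (1 - t + t³), the product of all factors after the first has coefficients 1,-2,0,3,-3,0,0,-1 for degrees 0…7.
[t⁷] = 1·(-1) + 1·0 + 1·0 + 1·(-3) + 1·3 + 1·0 = -1.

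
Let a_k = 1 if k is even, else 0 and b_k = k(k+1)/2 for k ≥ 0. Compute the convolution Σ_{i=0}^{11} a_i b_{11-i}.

This is [x^11] in the product of the two ordinary generating functions.
Σ = 1·66 + 0·55 + 1·45 + 0·36 + 1·28 + 0·21 + 1·15 + 0·10 + 1·6 + 0·3 + 1·1 + 0·0 = 161.

161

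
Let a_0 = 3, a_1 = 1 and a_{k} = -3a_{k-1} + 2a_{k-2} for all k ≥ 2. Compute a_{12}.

The ordinary generating function has denominator 1 + 3t - 2t^2.
Iterating the recurrence: a_0,…,a_{12} = 3, 1, 3, -7, 27, -95, 339, -1207, 4299, -15311, 54531, -194215, 691707.

691707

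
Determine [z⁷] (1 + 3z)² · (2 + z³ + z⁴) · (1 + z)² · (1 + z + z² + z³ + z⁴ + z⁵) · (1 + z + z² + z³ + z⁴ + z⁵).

(1 + 3z)² has coefficients 1,6,9 for degrees 0…2.
(2 + z³ + z⁴) has coefficients 2,0,0,1,1,0,0,0 for degrees 0…7.
Multiplying by (1 + z)² gives running coefficients 2,4,2,1,3,3,1,0 for degrees 0…7.
Multiplying by (1 + z + z² + z³ + z⁴ + z⁵) gives running coefficients 2,6,8,9,12,15,14,10 for degrees 0…7.
Finally multiplying by (1 + z + z² + z³ + z⁴ + z⁵), the product of all factors after the first has coefficients 2,8,16,25,37,52,64,68 for degrees 0…7.
[z⁷] = 1·68 + 6·64 + 9·52 = 920.

920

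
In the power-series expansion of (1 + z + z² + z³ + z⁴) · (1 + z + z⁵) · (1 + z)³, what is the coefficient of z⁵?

16

(1 + z + z² + z³ + z⁴) has coefficients 1,1,1,1,1 for degrees 0…4.
(1 + z + z⁵) has coefficients 1,1,0,0,0,1 for degrees 0…5.
Finally multiplying by (1 + z)³, the product of all factors after the first has coefficients 1,4,6,4,1,1 for degrees 0…5.
[z⁵] = 1·1 + 1·1 + 1·4 + 1·6 + 1·4 = 16.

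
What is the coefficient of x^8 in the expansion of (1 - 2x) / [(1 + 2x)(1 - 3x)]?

1517

The denominator gives the recurrence a_n = a_(n−1) + 6a_(n−2) for n ≥ 3; the numerator fixes a_0 = 1, a_1 = -1, a_2 = 5.
Iterating: 1, -1, 5, -1, 29, 23, 197, 335, 1517, so a_8 = 1517.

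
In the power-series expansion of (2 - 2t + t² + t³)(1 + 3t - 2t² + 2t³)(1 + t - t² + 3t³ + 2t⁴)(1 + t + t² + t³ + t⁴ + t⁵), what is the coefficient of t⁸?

(2 - 2t + t² + t³) has coefficients 2,-2,1,1 for degrees 0…3.
(1 + 3t - 2t² + 2t³) has coefficients 1,3,-2,2,0,0,0,0,0 for degrees 0…8.
Multiplying by (1 + t - t² + 3t³ + 2t⁴) gives running coefficients 1,4,0,0,15,-2,2,4,0 for degrees 0…8.
Finally multiplying by (1 + t + t² + t³ + t⁴ + t⁵), the product of all factors after the first has coefficients 1,5,5,5,20,18,19,19,19 for degrees 0…8.
[t⁸] = 2·19 − 2·19 + 1·19 + 1·18 = 37.

37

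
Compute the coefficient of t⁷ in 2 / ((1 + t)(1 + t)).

The denominator gives the recurrence a_n = −2a_(n−1) − a_(n−2) for n ≥ 2; the numerator fixes a_0 = 2, a_1 = -4.
Iterating: 2, -4, 6, -8, 10, -12, 14, -16, so a_7 = -16.

-16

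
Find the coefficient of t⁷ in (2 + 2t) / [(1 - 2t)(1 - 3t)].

16728

The denominator gives the recurrence a_n = 5a_(n−1) − 6a_(n−2) for n ≥ 3; the numerator fixes a_0 = 2, a_1 = 12, a_2 = 48.
Iterating: 2, 12, 48, 168, 552, 1752, 5448, 16728, so a_7 = 16728.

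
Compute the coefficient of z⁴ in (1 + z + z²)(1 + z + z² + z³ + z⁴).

(1 + z + z²) has coefficients 1,1,1 for degrees 0…2.
(1 + z + z² + z³ + z⁴) has coefficients 1,1,1,1,1 for degrees 0…4.
[z⁴] = 1·1 + 1·1 + 1·1 = 3.

3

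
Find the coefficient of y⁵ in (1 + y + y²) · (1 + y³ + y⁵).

2

(1 + y + y²) has coefficients 1,1,1 for degrees 0…2.
(1 + y³ + y⁵) has coefficients 1,0,0,1,0,1 for degrees 0…5.
[y⁵] = 1·1 + 1·0 + 1·1 = 2.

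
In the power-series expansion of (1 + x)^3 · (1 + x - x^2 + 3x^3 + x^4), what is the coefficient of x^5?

(1 + x)^3 has coefficients 1,3,3,1 for degrees 0…3.
(1 + x - x^2 + 3x^3 + x^4) has coefficients 1,1,-1,3,1,0 for degrees 0…5.
[x^5] = 1·0 + 3·1 + 3·3 + 1·(-1) = 11.

11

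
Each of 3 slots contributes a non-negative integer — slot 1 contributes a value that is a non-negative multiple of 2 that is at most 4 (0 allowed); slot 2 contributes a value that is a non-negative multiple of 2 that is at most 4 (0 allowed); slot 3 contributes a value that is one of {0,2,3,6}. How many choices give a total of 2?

3

The generating function for the choices is (1 + z² + z⁴)·(1 + z² + z⁴)·(1 + z² + z³ + z⁶); the count is [z²].
(1 + z² + z⁴) has coefficients 1,0,1 for degrees 0…2.
(1 + z² + z⁴) has coefficients 1,0,1 for degrees 0…2.
Finally multiplying by (1 + z² + z³ + z⁶), the product of all factors after the first has coefficients 1,0,2 for degrees 0…2.
[z²] = 1·2 + 1·1 = 3.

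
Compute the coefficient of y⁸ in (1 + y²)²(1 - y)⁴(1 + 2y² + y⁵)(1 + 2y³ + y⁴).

-35

(1 + y²)² has coefficients 1,0,2,0,1 for degrees 0…4.
(1 - y)⁴ has coefficients 1,-4,6,-4,1,0,0,0,0 for degrees 0…8.
Multiplying by (1 + 2y² + y⁵) gives running coefficients 1,-4,8,-12,13,-7,-2,6,-4 for degrees 0…8.
Finally multiplying by (1 + 2y³ + y⁴), the product of all factors after the first has coefficients 1,-4,8,-10,6,5,-18,20,-5 for degrees 0…8.
[y⁸] = 1·(-5) + 2·(-18) + 1·6 = -35.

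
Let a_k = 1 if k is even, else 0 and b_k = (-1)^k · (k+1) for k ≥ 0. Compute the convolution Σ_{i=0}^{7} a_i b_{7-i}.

Write out a_i and b_{7-i} for i = 0,…,7 and sum the products.
Σ = 1·(-8) + 0·7 + 1·(-6) + 0·5 + 1·(-4) + 0·3 + 1·(-2) + 0·1 = -20.

-20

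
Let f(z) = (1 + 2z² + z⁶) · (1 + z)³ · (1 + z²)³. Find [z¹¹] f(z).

14

(1 + 2z² + z⁶) has coefficients 1,0,2,0,0,0,1 for degrees 0…6.
(1 + z)³ has coefficients 1,3,3,1,0,0,0,0,0,0,0,0 for degrees 0…11.
Finally multiplying by (1 + z²)³, the product of all factors after the first has coefficients 1,3,6,10,12,12,10,6,3,1,0,0 for degrees 0…11.
[z¹¹] = 1·0 + 2·1 + 1·12 = 14.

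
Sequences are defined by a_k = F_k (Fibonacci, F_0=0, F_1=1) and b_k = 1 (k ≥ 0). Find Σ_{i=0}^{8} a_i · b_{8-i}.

This is [x^8] in the product of the two ordinary generating functions.
Σ = 0·1 + 1·1 + 1·1 + 2·1 + 3·1 + 5·1 + 8·1 + 13·1 + 21·1 = 54.

54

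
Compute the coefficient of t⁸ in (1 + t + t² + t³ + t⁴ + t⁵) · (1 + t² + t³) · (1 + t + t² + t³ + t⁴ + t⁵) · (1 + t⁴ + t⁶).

28

(1 + t + t² + t³ + t⁴ + t⁵) has coefficients 1,1,1,1,1,1 for degrees 0…5.
(1 + t² + t³) has coefficients 1,0,1,1,0,0,0,0,0 for degrees 0…8.
Multiplying by (1 + t + t² + t³ + t⁴ + t⁵) gives running coefficients 1,1,2,3,3,3,2,2,1 for degrees 0…8.
Finally multiplying by (1 + t⁴ + t⁶), the product of all factors after the first has coefficients 1,1,2,3,4,4,5,6,6 for degrees 0…8.
[t⁸] = 1·6 + 1·6 + 1·5 + 1·4 + 1·4 + 1·3 = 28.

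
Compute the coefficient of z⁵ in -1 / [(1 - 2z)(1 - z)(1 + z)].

The denominator gives the recurrence a_n = 2a_(n−1) + a_(n−2) − 2a_(n−3) for n ≥ 3; the numerator fixes a_0 = -1, a_1 = -2, a_2 = -5.
Iterating: -1, -2, -5, -10, -21, -42, so a_5 = -42.

-42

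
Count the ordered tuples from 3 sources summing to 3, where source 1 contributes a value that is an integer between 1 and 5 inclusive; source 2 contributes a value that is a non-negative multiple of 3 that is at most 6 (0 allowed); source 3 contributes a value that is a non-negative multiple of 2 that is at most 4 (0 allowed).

The generating function for the choices is (q + q² + q³ + q⁴ + q⁵)·(1 + q³ + q⁶)·(1 + q² + q⁴); the count is [q³].
(q + q² + q³ + q⁴ + q⁵) has coefficients 0,1,1,1 for degrees 0…3.
(1 + q³ + q⁶) has coefficients 1,0,0,1 for degrees 0…3.
Finally multiplying by (1 + q² + q⁴), the product of all factors after the first has coefficients 1,0,1,1 for degrees 0…3.
[q³] = 1·1 + 1·0 + 1·1 = 2.

2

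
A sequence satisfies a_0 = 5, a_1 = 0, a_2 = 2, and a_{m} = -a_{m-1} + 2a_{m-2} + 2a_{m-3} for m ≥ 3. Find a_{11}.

248

The ordinary generating function has denominator 1 + y - 2y^2 - 2y^3.
Iterating the recurrence: a_0,…,a_{11} = 5, 0, 2, 8, -4, 24, -16, 56, -40, 120, -88, 248.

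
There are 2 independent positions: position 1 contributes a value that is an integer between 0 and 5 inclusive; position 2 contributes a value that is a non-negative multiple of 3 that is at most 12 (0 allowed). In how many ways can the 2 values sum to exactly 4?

2

The generating function for the choices is (1 + z + z² + z³ + z⁴ + z⁵)·(1 + z³ + z⁶ + z⁹ + z¹²); the count is [z⁴].
(1 + z + z² + z³ + z⁴ + z⁵) has coefficients 1,1,1,1,1 for degrees 0…4.
(1 + z³ + z⁶ + z⁹ + z¹²) has coefficients 1,0,0,1,0 for degrees 0…4.
[z⁴] = 1·0 + 1·1 + 1·0 + 1·0 + 1·1 = 2.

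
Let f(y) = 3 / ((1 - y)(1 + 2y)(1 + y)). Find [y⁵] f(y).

-126

Partial fractions give a closed form: a_n = (1/2)·1^n + (4)·(-2)^n + (-3/2)·(-1)^n.
At n = 5: a_5 = -126.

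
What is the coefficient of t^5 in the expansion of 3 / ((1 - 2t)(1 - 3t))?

1995

The denominator gives the recurrence a_n = 5a_(n−1) − 6a_(n−2) for n ≥ 2; the numerator fixes a_0 = 3, a_1 = 15.
Iterating: 3, 15, 57, 195, 633, 1995, so a_5 = 1995.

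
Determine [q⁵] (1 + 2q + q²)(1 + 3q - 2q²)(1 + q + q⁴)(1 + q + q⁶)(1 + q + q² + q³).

(1 + 2q + q²) has coefficients 1,2,1 for degrees 0…2.
(1 + 3q - 2q²) has coefficients 1,3,-2,0,0,0 for degrees 0…5.
Multiplying by (1 + q + q⁴) gives running coefficients 1,4,1,-2,1,3 for degrees 0…5.
Multiplying by (1 + q + q⁶) gives running coefficients 1,5,5,-1,-1,4 for degrees 0…5.
Finally multiplying by (1 + q + q² + q³), the product of all factors after the first has coefficients 1,6,11,10,8,7 for degrees 0…5.
[q⁵] = 1·7 + 2·8 + 1·10 = 33.

33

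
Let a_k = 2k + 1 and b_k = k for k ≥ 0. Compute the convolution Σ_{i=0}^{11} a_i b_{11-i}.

This is [x^11] in the product of the two ordinary generating functions.
Σ = 1·11 + 3·10 + 5·9 + 7·8 + 9·7 + 11·6 + 13·5 + 15·4 + 17·3 + 19·2 + 21·1 + 23·0 = 506.

506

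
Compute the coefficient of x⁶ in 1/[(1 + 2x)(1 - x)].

43

Partial fractions give a closed form: a_n = (2/3)·(-2)^n + (1/3)·1^n.
At n = 6: a_6 = 43.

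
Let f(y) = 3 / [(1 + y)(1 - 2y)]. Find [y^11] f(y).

4095

The denominator gives the recurrence a_n = a_(n−1) + 2a_(n−2) for n ≥ 2; the numerator fixes a_0 = 3, a_1 = 3.
Iterating: 3, 3, 9, 15, 33, 63, 129, 255, 513, 1023, 2049, 4095, so a_11 = 4095.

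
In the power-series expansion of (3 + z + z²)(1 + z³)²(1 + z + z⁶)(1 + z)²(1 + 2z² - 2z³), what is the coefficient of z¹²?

11

(3 + z + z²) has coefficients 3,1,1 for degrees 0…2.
(1 + z³)² has coefficients 1,0,0,2,0,0,1,0,0,0,0,0,0 for degrees 0…12.
Multiplying by (1 + z + z⁶) gives running coefficients 1,1,0,2,2,0,2,1,0,2,0,0,1 for degrees 0…12.
Multiplying by (1 + z)² gives running coefficients 1,3,3,3,6,6,4,5,4,3,4,2,1 for degrees 0…12.
Finally multiplying by (1 + 2z² - 2z³), the product of all factors after the first has coefficients 1,3,5,7,6,6,10,5,0,5,2,0,3 for degrees 0…12.
[z¹²] = 3·3 + 1·0 + 1·2 = 11.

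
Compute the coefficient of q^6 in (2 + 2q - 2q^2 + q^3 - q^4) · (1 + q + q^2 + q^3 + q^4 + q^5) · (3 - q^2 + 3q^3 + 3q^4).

13

(2 + 2q - 2q^2 + q^3 - q^4) has coefficients 2,2,-2,1,-1 for degrees 0…4.
(1 + q + q^2 + q^3 + q^4 + q^5) has coefficients 1,1,1,1,1,1,0 for degrees 0…6.
Finally multiplying by (3 - q^2 + 3q^3 + 3q^4), the product of all factors after the first has coefficients 3,3,2,5,8,8,5 for degrees 0…6.
[q^6] = 2·5 + 2·8 − 2·8 + 1·5 − 1·2 = 13.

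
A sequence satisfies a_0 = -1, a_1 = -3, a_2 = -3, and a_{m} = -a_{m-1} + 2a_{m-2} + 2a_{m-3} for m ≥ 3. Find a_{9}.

-33

The ordinary generating function has denominator 1 + z - 2z^2 - 2z^3.
Iterating the recurrence: a_0,…,a_{9} = -1, -3, -3, -5, -7, -9, -15, -17, -31, -33.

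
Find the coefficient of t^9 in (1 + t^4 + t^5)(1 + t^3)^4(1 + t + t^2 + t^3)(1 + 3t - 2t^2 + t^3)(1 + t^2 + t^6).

(1 + t^4 + t^5) has coefficients 1,0,0,0,1,1 for degrees 0…5.
(1 + t^3)^4 has coefficients 1,0,0,4,0,0,6,0,0,4 for degrees 0…9.
Multiplying by (1 + t + t^2 + t^3) gives running coefficients 1,1,1,5,4,4,10,6,6,10 for degrees 0…9.
Multiplying by (1 + 3t - 2t^2 + t^3) gives running coefficients 1,4,2,7,18,7,19,32,8,26 for degrees 0…9.
Finally multiplying by (1 + t^2 + t^6), the product of all factors after the first has coefficients 1,4,3,11,20,14,38,43,29,65 for degrees 0…9.
[t^9] = 1·65 + 1·14 + 1·20 = 99.

99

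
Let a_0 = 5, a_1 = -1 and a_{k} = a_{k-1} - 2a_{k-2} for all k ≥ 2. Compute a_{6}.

The ordinary generating function has denominator 1 - z + 2z^2.
Iterating the recurrence: a_0,…,a_{6} = 5, -1, -11, -9, 13, 31, 5.

5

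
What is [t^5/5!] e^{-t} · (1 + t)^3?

The EGF product rule gives c_5 = Σ_{k_1+k_2=5} C(5; k_1,k_2) · ∏ g_i(k_i), where e^{-t} gives (-1)^k; (1+t)^3 gives the falling factorial (3)_k.
g_1(k) for k = 0…5: 1, -1, 1, -1, 1, -1.
g_2(k) for k = 0…5: 1, 3, 6, 6, 0, 0.
c_5 = Σ_k C(5,k)·g_1(k)·g_2(5−k) = 10·1·6 + 10·(-1)·6 + 5·1·3 + 1·(-1)·1 = 60 − 60 + 15 − 1 = 14.

14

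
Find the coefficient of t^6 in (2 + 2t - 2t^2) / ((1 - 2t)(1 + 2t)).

The denominator gives the recurrence a_n = 4a_(n−2) for n ≥ 3; the numerator fixes a_0 = 2, a_1 = 2, a_2 = 6.
Iterating: 2, 2, 6, 8, 24, 32, 96, so a_6 = 96.

96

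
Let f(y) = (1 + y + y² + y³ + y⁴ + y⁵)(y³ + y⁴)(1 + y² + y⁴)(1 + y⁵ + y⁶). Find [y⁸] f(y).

(1 + y + y² + y³ + y⁴ + y⁵) has coefficients 1,1,1,1,1,1 for degrees 0…5.
(y³ + y⁴) has coefficients 0,0,0,1,1,0,0,0,0 for degrees 0…8.
Multiplying by (1 + y² + y⁴) gives running coefficients 0,0,0,1,1,1,1,1,1 for degrees 0…8.
Finally multiplying by (1 + y⁵ + y⁶), the product of all factors after the first has coefficients 0,0,0,1,1,1,1,1,2 for degrees 0…8.
[y⁸] = 1·2 + 1·1 + 1·1 + 1·1 + 1·1 + 1·1 = 7.

7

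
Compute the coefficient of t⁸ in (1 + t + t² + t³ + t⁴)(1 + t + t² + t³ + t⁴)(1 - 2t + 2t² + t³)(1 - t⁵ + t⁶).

5

(1 + t + t² + t³ + t⁴) has coefficients 1,1,1,1,1 for degrees 0…4.
(1 + t + t² + t³ + t⁴) has coefficients 1,1,1,1,1,0,0,0,0 for degrees 0…8.
Multiplying by (1 - 2t + 2t² + t³) gives running coefficients 1,-1,1,2,2,1,3,1,0 for degrees 0…8.
Finally multiplying by (1 - t⁵ + t⁶), the product of all factors after the first has coefficients 1,-1,1,2,2,0,5,-1,-1 for degrees 0…8.
[t⁸] = 1·(-1) + 1·(-1) + 1·5 + 1·0 + 1·2 = 5.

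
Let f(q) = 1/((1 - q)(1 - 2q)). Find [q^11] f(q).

Partial fractions give a closed form: a_n = (-1)·1^n + (2)·2^n.
At n = 11: a_11 = 4095.

4095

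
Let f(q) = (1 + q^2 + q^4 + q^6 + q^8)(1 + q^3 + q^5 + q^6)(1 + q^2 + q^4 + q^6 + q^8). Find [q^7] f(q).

(1 + q^2 + q^4 + q^6 + q^8) has coefficients 1,0,1,0,1,0,1,0 for degrees 0…7.
(1 + q^3 + q^5 + q^6) has coefficients 1,0,0,1,0,1,1,0 for degrees 0…7.
Finally multiplying by (1 + q^2 + q^4 + q^6 + q^8), the product of all factors after the first has coefficients 1,0,1,1,1,2,2,2 for degrees 0…7.
[q^7] = 1·2 + 1·2 + 1·1 + 1·0 = 5.

5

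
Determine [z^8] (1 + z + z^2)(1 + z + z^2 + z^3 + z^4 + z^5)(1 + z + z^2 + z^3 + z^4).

(1 + z + z^2) has coefficients 1,1,1 for degrees 0…2.
(1 + z + z^2 + z^3 + z^4 + z^5) has coefficients 1,1,1,1,1,1,0,0,0 for degrees 0…8.
Finally multiplying by (1 + z + z^2 + z^3 + z^4), the product of all factors after the first has coefficients 1,2,3,4,5,5,4,3,2 for degrees 0…8.
[z^8] = 1·2 + 1·3 + 1·4 = 9.

9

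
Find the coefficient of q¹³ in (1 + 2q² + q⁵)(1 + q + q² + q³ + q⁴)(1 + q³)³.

6

(1 + 2q² + q⁵) has coefficients 1,0,2,0,0,1 for degrees 0…5.
(1 + q + q² + q³ + q⁴) has coefficients 1,1,1,1,1,0,0,0,0,0,0,0,0,0 for degrees 0…13.
Finally multiplying by (1 + q³)³, the product of all factors after the first has coefficients 1,1,1,4,4,3,6,6,3,4,4,1,1,1 for degrees 0…13.
[q¹³] = 1·1 + 2·1 + 1·3 = 6.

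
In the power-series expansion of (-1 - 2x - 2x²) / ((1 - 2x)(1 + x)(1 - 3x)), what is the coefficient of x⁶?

-2885

Partial fractions give a closed form: a_n = (10/3)·2^n + (-1/12)·(-1)^n + (-17/4)·3^n.
At n = 6: a_6 = -2885.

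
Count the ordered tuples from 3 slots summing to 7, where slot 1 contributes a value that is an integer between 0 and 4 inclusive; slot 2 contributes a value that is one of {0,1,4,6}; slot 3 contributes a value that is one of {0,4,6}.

6

The generating function for the choices is (1 + z + z² + z³ + z⁴)·(1 + z + z⁴ + z⁶)·(1 + z⁴ + z⁶); the count is [z⁷].
(1 + z + z² + z³ + z⁴) has coefficients 1,1,1,1,1 for degrees 0…4.
(1 + z + z⁴ + z⁶) has coefficients 1,1,0,0,1,0,1,0 for degrees 0…7.
Finally multiplying by (1 + z⁴ + z⁶), the product of all factors after the first has coefficients 1,1,0,0,2,1,2,1 for degrees 0…7.
[z⁷] = 1·1 + 1·2 + 1·1 + 1·2 + 1·0 = 6.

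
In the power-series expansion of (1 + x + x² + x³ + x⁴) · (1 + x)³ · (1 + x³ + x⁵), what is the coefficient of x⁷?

(1 + x + x² + x³ + x⁴) has coefficients 1,1,1,1,1 for degrees 0…4.
(1 + x)³ has coefficients 1,3,3,1,0,0,0,0 for degrees 0…7.
Finally multiplying by (1 + x³ + x⁵), the product of all factors after the first has coefficients 1,3,3,2,3,4,4,3 for degrees 0…7.
[x⁷] = 1·3 + 1·4 + 1·4 + 1·3 + 1·2 = 16.

16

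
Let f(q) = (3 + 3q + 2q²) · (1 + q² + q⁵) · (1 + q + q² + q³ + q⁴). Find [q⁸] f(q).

10

(3 + 3q + 2q²) has coefficients 3,3,2 for degrees 0…2.
(1 + q² + q⁵) has coefficients 1,0,1,0,0,1,0,0,0 for degrees 0…8.
Finally multiplying by (1 + q + q² + q³ + q⁴), the product of all factors after the first has coefficients 1,1,2,2,2,2,2,1,1 for degrees 0…8.
[q⁸] = 3·1 + 3·1 + 2·2 = 10.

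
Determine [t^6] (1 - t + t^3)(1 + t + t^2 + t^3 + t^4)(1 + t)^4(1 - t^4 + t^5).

9

(1 - t + t^3) has coefficients 1,-1,0,1 for degrees 0…3.
(1 + t + t^2 + t^3 + t^4) has coefficients 1,1,1,1,1,0,0 for degrees 0…6.
Multiplying by (1 + t)^4 gives running coefficients 1,5,11,15,16,15,11 for degrees 0…6.
Finally multiplying by (1 - t^4 + t^5), the product of all factors after the first has coefficients 1,5,11,15,15,11,5 for degrees 0…6.
[t^6] = 1·5 − 1·11 + 1·15 = 9.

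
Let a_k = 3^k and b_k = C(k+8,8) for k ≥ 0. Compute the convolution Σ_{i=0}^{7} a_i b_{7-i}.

73440

Write out a_i and b_{7-i} for i = 0,…,7 and sum the products.
Σ = 1·6435 + 3·3003 + 9·1287 + 27·495 + 81·165 + 243·45 + 729·9 + 2187·1 = 73440.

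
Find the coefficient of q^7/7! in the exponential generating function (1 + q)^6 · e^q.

The EGF product rule gives c_7 = Σ_{k_1+k_2=7} C(7; k_1,k_2) · ∏ g_i(k_i), where (1+q)^6 gives the falling factorial (6)_k; e^q gives (1)^k.
g_1(k) for k = 0…7: 1, 6, 30, 120, 360, 720, 720, 0.
g_2(k) for k = 0…7: 1, 1, 1, 1, 1, 1, 1, 1.
c_7 = Σ_k C(7,k)·g_1(k)·g_2(7−k) = 1·1·1 + 7·6·1 + 21·30·1 + 35·120·1 + 35·360·1 + 21·720·1 + 7·720·1 = 1 + 42 + 630 + 4200 + 12600 + 15120 + 5040 = 37633.

37633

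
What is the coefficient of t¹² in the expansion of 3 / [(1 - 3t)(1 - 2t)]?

Partial fractions give a closed form: a_n = (9)·3^n + (-6)·2^n.
At n = 12: a_12 = 4758393.

4758393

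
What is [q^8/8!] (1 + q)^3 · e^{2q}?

24832

The EGF product rule gives c_8 = Σ_{k_1+k_2=8} C(8; k_1,k_2) · ∏ g_i(k_i), where (1+q)^3 gives the falling factorial (3)_k; e^{2q} gives (2)^k.
g_1(k) for k = 0…8: 1, 3, 6, 6, 0, 0, 0, 0, 0.
g_2(k) for k = 0…8: 1, 2, 4, 8, 16, 32, 64, 128, 256.
c_8 = Σ_k C(8,k)·g_1(k)·g_2(8−k) = 1·1·256 + 8·3·128 + 28·6·64 + 56·6·32 = 256 + 3072 + 10752 + 10752 = 24832.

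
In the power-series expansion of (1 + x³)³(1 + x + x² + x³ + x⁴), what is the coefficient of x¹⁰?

4

(1 + x³)³ has coefficients 1,0,0,3,0,0,3,0,0,1 for degrees 0…9.
(1 + x + x² + x³ + x⁴) has coefficients 1,1,1,1,1,0,0,0,0,0,0 for degrees 0…10.
[x¹⁰] = 1·0 + 3·0 + 3·1 + 1·1 = 4.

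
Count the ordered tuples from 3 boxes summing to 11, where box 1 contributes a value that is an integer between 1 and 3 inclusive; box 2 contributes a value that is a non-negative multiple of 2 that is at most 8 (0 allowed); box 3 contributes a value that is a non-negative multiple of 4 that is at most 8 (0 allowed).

The generating function for the choices is (x + x^2 + x^3)·(1 + x^2 + x^4 + x^6 + x^8)·(1 + x^4 + x^8); the count is [x^11].
(x + x^2 + x^3) has coefficients 0,1,1,1 for degrees 0…3.
(1 + x^2 + x^4 + x^6 + x^8) has coefficients 1,0,1,0,1,0,1,0,1,0,0,0 for degrees 0…11.
Finally multiplying by (1 + x^4 + x^8), the product of all factors after the first has coefficients 1,0,1,0,2,0,2,0,3,0,2,0 for degrees 0…11.
[x^11] = 1·2 + 1·0 + 1·3 = 5.

5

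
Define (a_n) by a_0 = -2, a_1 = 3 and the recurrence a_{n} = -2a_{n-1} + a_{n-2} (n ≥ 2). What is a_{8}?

The ordinary generating function has denominator 1 + 2y - y^2.
Iterating the recurrence: a_0,…,a_{8} = -2, 3, -8, 19, -46, 111, -268, 647, -1562.

-1562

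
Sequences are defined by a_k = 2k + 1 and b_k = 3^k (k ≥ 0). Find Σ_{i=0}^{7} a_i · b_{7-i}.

Write out a_i and b_{7-i} for i = 0,…,7 and sum the products.
Σ = 1·2187 + 3·729 + 5·243 + 7·81 + 9·27 + 11·9 + 13·3 + 15·1 = 6552.

6552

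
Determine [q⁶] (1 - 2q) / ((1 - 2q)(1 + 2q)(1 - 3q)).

Partial fractions give a closed form: a_n = (2/5)·(-2)^n + (3/5)·3^n.
At n = 6: a_6 = 463.

463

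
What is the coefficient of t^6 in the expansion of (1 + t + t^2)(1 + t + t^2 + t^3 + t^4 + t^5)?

2

(1 + t + t^2) has coefficients 1,1,1 for degrees 0…2.
(1 + t + t^2 + t^3 + t^4 + t^5) has coefficients 1,1,1,1,1,1,0 for degrees 0…6.
[t^6] = 1·0 + 1·1 + 1·1 = 2.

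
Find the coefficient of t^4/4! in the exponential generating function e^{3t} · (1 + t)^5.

2541

The EGF product rule gives c_4 = Σ_{k_1+k_2=4} C(4; k_1,k_2) · ∏ g_i(k_i), where e^{3t} gives (3)^k; (1+t)^5 gives the falling factorial (5)_k.
g_1(k) for k = 0…4: 1, 3, 9, 27, 81.
g_2(k) for k = 0…4: 1, 5, 20, 60, 120.
c_4 = Σ_k C(4,k)·g_1(k)·g_2(4−k) = 1·1·120 + 4·3·60 + 6·9·20 + 4·27·5 + 1·81·1 = 120 + 720 + 1080 + 540 + 81 = 2541.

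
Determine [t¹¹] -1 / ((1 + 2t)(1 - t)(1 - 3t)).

Partial fractions give a closed form: a_n = (-4/15)·(-2)^n + (1/6)·1^n + (-9/10)·3^n.
At n = 11: a_11 = -158886.

-158886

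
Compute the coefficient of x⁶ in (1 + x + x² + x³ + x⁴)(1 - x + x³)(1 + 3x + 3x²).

(1 + x + x² + x³ + x⁴) has coefficients 1,1,1,1,1 for degrees 0…4.
(1 - x + x³) has coefficients 1,-1,0,1,0,0,0 for degrees 0…6.
Finally multiplying by (1 + 3x + 3x²), the product of all factors after the first has coefficients 1,2,0,-2,3,3,0 for degrees 0…6.
[x⁶] = 1·0 + 1·3 + 1·3 + 1·(-2) + 1·0 = 4.

4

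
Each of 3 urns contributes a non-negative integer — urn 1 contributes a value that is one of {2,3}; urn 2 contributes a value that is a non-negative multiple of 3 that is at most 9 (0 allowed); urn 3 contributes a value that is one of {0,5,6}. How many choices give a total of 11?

3

The generating function for the choices is (t^2 + t^3)·(1 + t^3 + t^6 + t^9)·(1 + t^5 + t^6); the count is [t^11].
(t^2 + t^3) has coefficients 0,0,1,1 for degrees 0…3.
(1 + t^3 + t^6 + t^9) has coefficients 1,0,0,1,0,0,1,0,0,1,0,0 for degrees 0…11.
Finally multiplying by (1 + t^5 + t^6), the product of all factors after the first has coefficients 1,0,0,1,0,1,2,0,1,2,0,1 for degrees 0…11.
[t^11] = 1·2 + 1·1 = 3.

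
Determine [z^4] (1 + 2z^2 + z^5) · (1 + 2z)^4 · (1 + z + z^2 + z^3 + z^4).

147

(1 + 2z^2 + z^5) has coefficients 1,0,2,0,0 for degrees 0…4.
(1 + 2z)^4 has coefficients 1,8,24,32,16 for degrees 0…4.
Finally multiplying by (1 + z + z^2 + z^3 + z^4), the product of all factors after the first has coefficients 1,9,33,65,81 for degrees 0…4.
[z^4] = 1·81 + 2·33 = 147.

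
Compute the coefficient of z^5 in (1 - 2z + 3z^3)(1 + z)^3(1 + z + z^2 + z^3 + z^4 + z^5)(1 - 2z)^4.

(1 - 2z + 3z^3) has coefficients 1,-2,0,3 for degrees 0…3.
(1 + z)^3 has coefficients 1,3,3,1,0,0 for degrees 0…5.
Multiplying by (1 + z + z^2 + z^3 + z^4 + z^5) gives running coefficients 1,4,7,8,8,8 for degrees 0…5.
Finally multiplying by (1 - 2z)^4, the product of all factors after the first has coefficients 1,-4,-1,16,0,-24 for degrees 0…5.
[z^5] = 1·(-24) − 2·0 + 3·(-1) = -27.

-27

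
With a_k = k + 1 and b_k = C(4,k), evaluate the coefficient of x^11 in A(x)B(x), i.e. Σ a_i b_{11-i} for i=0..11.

The convolution is the t^11 coefficient of A(t)B(t).
Σ = 1·0 + 2·0 + 3·0 + 4·0 + 5·0 + 6·0 + 7·0 + 8·1 + 9·4 + 10·6 + 11·4 + 12·1 = 160.

160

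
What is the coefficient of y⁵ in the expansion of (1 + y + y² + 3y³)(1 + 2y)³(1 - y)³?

-2

(1 + y + y² + 3y³) has coefficients 1,1,1,3 for degrees 0…3.
(1 + 2y)³ has coefficients 1,6,12,8,0,0 for degrees 0…5.
Finally multiplying by (1 - y)³, the product of all factors after the first has coefficients 1,3,-3,-11,6,12 for degrees 0…5.
[y⁵] = 1·12 + 1·6 + 1·(-11) + 3·(-3) = -2.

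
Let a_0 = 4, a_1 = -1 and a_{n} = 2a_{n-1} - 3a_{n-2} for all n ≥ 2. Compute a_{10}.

-854

The ordinary generating function has denominator 1 - 2z + 3z^2.
Iterating the recurrence: a_0,…,a_{10} = 4, -1, -14, -25, -8, 59, 142, 107, -212, -745, -854.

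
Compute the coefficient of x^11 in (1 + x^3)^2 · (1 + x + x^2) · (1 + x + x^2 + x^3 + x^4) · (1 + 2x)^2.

34

(1 + x^3)^2 has coefficients 1,0,0,2,0,0,1 for degrees 0…6.
(1 + x + x^2) has coefficients 1,1,1,0,0,0,0,0,0,0,0,0 for degrees 0…11.
Multiplying by (1 + x + x^2 + x^3 + x^4) gives running coefficients 1,2,3,3,3,2,1,0,0,0,0,0 for degrees 0…11.
Finally multiplying by (1 + 2x)^2, the product of all factors after the first has coefficients 1,6,15,23,27,26,21,12,4,0,0,0 for degrees 0…11.
[x^11] = 1·0 + 2·4 + 1·26 = 34.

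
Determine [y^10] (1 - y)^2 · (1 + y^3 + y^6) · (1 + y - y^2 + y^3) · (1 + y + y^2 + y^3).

(1 - y)^2 has coefficients 1,-2,1 for degrees 0…2.
(1 + y^3 + y^6) has coefficients 1,0,0,1,0,0,1,0,0,0,0 for degrees 0…10.
Multiplying by (1 + y - y^2 + y^3) gives running coefficients 1,1,-1,2,1,-1,2,1,-1,1,0 for degrees 0…10.
Finally multiplying by (1 + y + y^2 + y^3), the product of all factors after the first has coefficients 1,2,1,3,3,1,4,3,1,3,1 for degrees 0…10.
[y^10] = 1·1 − 2·3 + 1·1 = -4.

-4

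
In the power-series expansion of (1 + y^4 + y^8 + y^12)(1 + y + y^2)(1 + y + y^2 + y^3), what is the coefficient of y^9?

3

(1 + y^4 + y^8 + y^12) has coefficients 1,0,0,0,1,0,0,0,1,0 for degrees 0…9.
(1 + y + y^2) has coefficients 1,1,1,0,0,0,0,0,0,0 for degrees 0…9.
Finally multiplying by (1 + y + y^2 + y^3), the product of all factors after the first has coefficients 1,2,3,3,2,1,0,0,0,0 for degrees 0…9.
[y^9] = 1·0 + 1·1 + 1·2 = 3.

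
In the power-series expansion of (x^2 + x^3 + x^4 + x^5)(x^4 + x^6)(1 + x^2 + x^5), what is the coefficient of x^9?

3

(x^2 + x^3 + x^4 + x^5) has coefficients 0,0,1,1,1,1 for degrees 0…5.
(x^4 + x^6) has coefficients 0,0,0,0,1,0,1,0,0,0 for degrees 0…9.
Finally multiplying by (1 + x^2 + x^5), the product of all factors after the first has coefficients 0,0,0,0,1,0,2,0,1,1 for degrees 0…9.
[x^9] = 1·0 + 1·2 + 1·0 + 1·1 = 3.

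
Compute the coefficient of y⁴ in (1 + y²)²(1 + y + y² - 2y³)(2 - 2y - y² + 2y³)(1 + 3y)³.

41

(1 + y²)² has coefficients 1,0,2,0,1 for degrees 0…4.
(1 + y + y² - 2y³) has coefficients 1,1,1,-2,0 for degrees 0…4.
Multiplying by (2 - 2y - y² + 2y³) gives running coefficients 2,0,-1,-5,5 for degrees 0…4.
Finally multiplying by (1 + 3y)³, the product of all factors after the first has coefficients 2,18,53,40,-67 for degrees 0…4.
[y⁴] = 1·(-67) + 2·53 + 1·2 = 41.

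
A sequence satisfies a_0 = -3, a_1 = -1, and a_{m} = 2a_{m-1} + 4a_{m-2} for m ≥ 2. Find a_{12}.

-1388544

The ordinary generating function has denominator 1 - 2z - 4z^2.
Iterating the recurrence: a_0,…,a_{12} = -3, -1, -14, -32, -120, -368, -1216, -3904, -12672, -40960, -132608, -429056, -1388544.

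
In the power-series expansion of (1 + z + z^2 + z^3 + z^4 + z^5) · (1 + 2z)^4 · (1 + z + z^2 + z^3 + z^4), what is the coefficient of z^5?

(1 + z + z^2 + z^3 + z^4 + z^5) has coefficients 1,1,1,1,1,1 for degrees 0…5.
(1 + 2z)^4 has coefficients 1,8,24,32,16,0 for degrees 0…5.
Finally multiplying by (1 + z + z^2 + z^3 + z^4), the product of all factors after the first has coefficients 1,9,33,65,81,80 for degrees 0…5.
[z^5] = 1·80 + 1·81 + 1·65 + 1·33 + 1·9 + 1·1 = 269.

269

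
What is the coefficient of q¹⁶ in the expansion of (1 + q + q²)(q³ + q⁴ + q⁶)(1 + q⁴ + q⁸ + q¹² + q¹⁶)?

3

(1 + q + q²) has coefficients 1,1,1 for degrees 0…2.
(q³ + q⁴ + q⁶) has coefficients 0,0,0,1,1,0,1,0,0,0,0,0,0,0,0,0,0 for degrees 0…16.
Finally multiplying by (1 + q⁴ + q⁸ + q¹² + q¹⁶), the product of all factors after the first has coefficients 0,0,0,1,1,0,1,1,1,0,1,1,1,0,1,1,1 for degrees 0…16.
[q¹⁶] = 1·1 + 1·1 + 1·1 = 3.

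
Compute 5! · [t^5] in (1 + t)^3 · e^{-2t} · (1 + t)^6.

-32

The EGF product rule gives c_5 = Σ_{k_1+k_2+k_3=5} C(5; k_1,k_2,k_3) · ∏ g_i(k_i), where (1+t)^3 gives the falling factorial (3)_k; e^{-2t} gives (-2)^k; (1+t)^6 gives the falling factorial (6)_k.
g_1(k) for k = 0…5: 1, 3, 6, 6, 0, 0.
g_2(k) for k = 0…5: 1, -2, 4, -8, 16, -32.
g_3(k) for k = 0…5: 1, 6, 30, 120, 360, 720.
First combine the last two factors: h(k) = Σ_j C(k,j)·g_2(j)·g_3(k−j) for k = 0…5: 1, 4, 10, 4, -56, -32.
c_5 = Σ_k C(5,k)·g_1(k)·h(5−k) = 1·1·(-32) + 5·3·(-56) + 10·6·4 + 10·6·10 = −32 − 840 + 240 + 600 = -32.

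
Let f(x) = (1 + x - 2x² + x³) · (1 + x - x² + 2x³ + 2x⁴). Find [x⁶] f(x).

(1 + x - 2x² + x³) has coefficients 1,1,-2,1 for degrees 0…3.
(1 + x - x² + 2x³ + 2x⁴) has coefficients 1,1,-1,2,2,0,0 for degrees 0…6.
[x⁶] = 1·0 + 1·0 − 2·2 + 1·2 = -2.

-2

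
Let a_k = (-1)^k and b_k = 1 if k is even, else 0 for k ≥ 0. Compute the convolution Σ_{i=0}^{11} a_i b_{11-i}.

-6

This is [x^11] in the product of the two ordinary generating functions.
Σ = 1·0 − 1·1 + 1·0 − 1·1 + 1·0 − 1·1 + 1·0 − 1·1 + 1·0 − 1·1 + 1·0 − 1·1 = -6.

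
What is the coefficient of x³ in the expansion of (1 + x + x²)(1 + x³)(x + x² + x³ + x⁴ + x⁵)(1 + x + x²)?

6

(1 + x + x²) has coefficients 1,1,1 for degrees 0…2.
(1 + x³) has coefficients 1,0,0,1 for degrees 0…3.
Multiplying by (x + x² + x³ + x⁴ + x⁵) gives running coefficients 0,1,1,1 for degrees 0…3.
Finally multiplying by (1 + x + x²), the product of all factors after the first has coefficients 0,1,2,3 for degrees 0…3.
[x³] = 1·3 + 1·2 + 1·1 = 6.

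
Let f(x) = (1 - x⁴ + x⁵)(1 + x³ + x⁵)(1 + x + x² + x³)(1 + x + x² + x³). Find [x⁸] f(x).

6

(1 - x⁴ + x⁵) has coefficients 1,0,0,0,-1,1 for degrees 0…5.
(1 + x³ + x⁵) has coefficients 1,0,0,1,0,1,0,0,0 for degrees 0…8.
Multiplying by (1 + x + x² + x³) gives running coefficients 1,1,1,2,1,2,2,1,1 for degrees 0…8.
Finally multiplying by (1 + x + x² + x³), the product of all factors after the first has coefficients 1,2,3,5,5,6,7,6,6 for degrees 0…8.
[x⁸] = 1·6 − 1·5 + 1·5 = 6.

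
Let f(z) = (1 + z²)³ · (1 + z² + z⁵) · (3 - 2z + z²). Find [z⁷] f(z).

2

(1 + z²)³ has coefficients 1,0,3,0,3,0,1 for degrees 0…6.
(1 + z² + z⁵) has coefficients 1,0,1,0,0,1,0,0 for degrees 0…7.
Finally multiplying by (3 - 2z + z²), the product of all factors after the first has coefficients 3,-2,4,-2,1,3,-2,1 for degrees 0…7.
[z⁷] = 1·1 + 3·3 + 3·(-2) + 1·(-2) = 2.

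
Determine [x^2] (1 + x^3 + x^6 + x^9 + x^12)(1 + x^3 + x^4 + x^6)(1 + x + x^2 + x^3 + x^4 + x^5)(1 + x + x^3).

2

(1 + x^3 + x^6 + x^9 + x^12) has coefficients 1,0,0 for degrees 0…2.
(1 + x^3 + x^4 + x^6) has coefficients 1,0,0 for degrees 0…2.
Multiplying by (1 + x + x^2 + x^3 + x^4 + x^5) gives running coefficients 1,1,1 for degrees 0…2.
Finally multiplying by (1 + x + x^3), the product of all factors after the first has coefficients 1,2,2 for degrees 0…2.
[x^2] = 1·2 = 2.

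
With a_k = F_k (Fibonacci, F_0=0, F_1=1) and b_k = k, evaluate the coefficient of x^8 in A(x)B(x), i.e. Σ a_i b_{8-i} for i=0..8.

Write out a_i and b_{8-i} for i = 0,…,8 and sum the products.
Σ = 0·8 + 1·7 + 1·6 + 2·5 + 3·4 + 5·3 + 8·2 + 13·1 + 21·0 = 79.

79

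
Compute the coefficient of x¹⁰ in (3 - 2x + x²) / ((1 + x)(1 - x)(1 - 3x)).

162385

Partial fractions give a closed form: a_n = (3/4)·(-1)^n + (-1/2)·1^n + (11/4)·3^n.
At n = 10: a_10 = 162385.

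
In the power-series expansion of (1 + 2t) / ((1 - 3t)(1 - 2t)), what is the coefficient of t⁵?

1087

Partial fractions give a closed form: a_n = (5)·3^n + (-4)·2^n.
At n = 5: a_5 = 1087.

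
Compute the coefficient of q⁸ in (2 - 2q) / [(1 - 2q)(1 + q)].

Partial fractions give a closed form: a_n = (2/3)·2^n + (4/3)·(-1)^n.
At n = 8: a_8 = 172.

172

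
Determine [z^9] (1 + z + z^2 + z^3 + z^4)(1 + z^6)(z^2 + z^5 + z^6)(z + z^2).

5

(1 + z + z^2 + z^3 + z^4) has coefficients 1,1,1,1,1 for degrees 0…4.
(1 + z^6) has coefficients 1,0,0,0,0,0,1,0,0,0 for degrees 0…9.
Multiplying by (z^2 + z^5 + z^6) gives running coefficients 0,0,1,0,0,1,1,0,1,0 for degrees 0…9.
Finally multiplying by (z + z^2), the product of all factors after the first has coefficients 0,0,0,1,1,0,1,2,1,1 for degrees 0…9.
[z^9] = 1·1 + 1·1 + 1·2 + 1·1 + 1·0 = 5.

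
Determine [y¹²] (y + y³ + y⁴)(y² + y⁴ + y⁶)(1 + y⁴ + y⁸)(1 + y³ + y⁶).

(y + y³ + y⁴) has coefficients 0,1,0,1,1 for degrees 0…4.
(y² + y⁴ + y⁶) has coefficients 0,0,1,0,1,0,1,0,0,0,0,0,0 for degrees 0…12.
Multiplying by (1 + y⁴ + y⁸) gives running coefficients 0,0,1,0,1,0,2,0,1,0,2,0,1 for degrees 0…12.
Finally multiplying by (1 + y³ + y⁶), the product of all factors after the first has coefficients 0,0,1,0,1,1,2,1,2,2,3,1,3 for degrees 0…12.
[y¹²] = 1·1 + 1·2 + 1·2 = 5.

5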